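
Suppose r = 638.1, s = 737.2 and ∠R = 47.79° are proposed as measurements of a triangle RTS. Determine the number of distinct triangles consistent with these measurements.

2

s·sin R = 737.2·sin(47.79°) ≈ 546.
Since s sin R < r < s (546 < 638.1 < 737.2), two triangles exist.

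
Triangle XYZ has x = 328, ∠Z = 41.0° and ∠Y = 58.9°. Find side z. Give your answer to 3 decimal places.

The third angle is ∠X = 180° − ∠Y − ∠Z = 80.10°.
Law of sines: z = x·sin Z/sin X ≈ 218.44.

218.440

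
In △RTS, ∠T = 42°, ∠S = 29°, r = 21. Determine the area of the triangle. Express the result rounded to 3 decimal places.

75.652

The third angle is ∠R = 180° − ∠T − ∠S = 109.00°.
Law of sines: t = r·sin T/sin R ≈ 14.861.
Law of sines: s = r·sin S/sin R ≈ 10.768.
Area = ½·r·t·sin S ≈ 75.652.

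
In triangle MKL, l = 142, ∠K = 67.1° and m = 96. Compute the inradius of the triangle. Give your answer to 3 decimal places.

r ≈ 33.486

By the law of cosines, k² = l² + m² − 2·l·m·cos K = 18771, so k ≈ 137.01.
Area = ½·l·m·sin K ≈ 6278.8.
Semiperimeter s = (96+137.01+142)/2 = 187.5.
Inradius = area/s = 6278.8/187.5 ≈ 33.486.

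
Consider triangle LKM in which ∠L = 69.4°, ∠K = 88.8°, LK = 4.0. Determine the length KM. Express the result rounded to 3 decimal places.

The third angle is ∠M = 180° − ∠L − ∠K = 21.80°.
Law of sines: KM = LK·sin L/sin M ≈ 10.082.

10.082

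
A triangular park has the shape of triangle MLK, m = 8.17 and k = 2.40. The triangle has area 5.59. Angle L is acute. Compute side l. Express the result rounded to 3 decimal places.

From area = ½·k·m·sin L, we get sin L = 2·area/(k·m) ≈ 0.57018.
Taking the acute solution, ∠L ≈ 34.76°.
Law of cosines then gives l ≈ 6.3476.

6.348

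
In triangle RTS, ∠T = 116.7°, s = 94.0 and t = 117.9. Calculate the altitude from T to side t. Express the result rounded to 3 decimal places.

h_T ≈ 28.860

Law of sines: sin S = s·sin T/t ≈ 0.71227.
Since t ≥ s, only the acute value applies: ∠S ≈ 45.42°.
Then ∠R = 180° − ∠T − ∠S ≈ 17.88°.
Law of sines gives r = t·sin R/sin T ≈ 40.518.
Area = ½·t·s·sin R ≈ 1701.3.
The altitude from T has length 2·area/t ≈ 28.86.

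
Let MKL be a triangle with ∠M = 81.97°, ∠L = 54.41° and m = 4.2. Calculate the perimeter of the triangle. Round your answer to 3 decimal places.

The third angle is ∠K = 180° − ∠L − ∠M = 43.62°.
Law of sines: k = m·sin K/sin M ≈ 2.9262.
Law of sines: l = m·sin L/sin M ≈ 3.4493.
Semiperimeter s = (4.2+2.9262+3.4493)/2 = 5.2877.
Perimeter = 4.2 + 2.9262 + 3.4493 = 10.575.

perimeter ≈ 10.575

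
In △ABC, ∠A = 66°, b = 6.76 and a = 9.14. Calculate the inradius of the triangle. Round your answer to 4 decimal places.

r ≈ 2.3079

Law of sines: sin B = b·sin A/a ≈ 0.67566.
Since a ≥ b, only the acute value applies: ∠B ≈ 42.51°.
Then ∠C = 180° − ∠A − ∠B ≈ 71.49°.
Law of sines gives c = a·sin C/sin A ≈ 9.4876.
Area = ½·a·b·sin C ≈ 29.296.
Semiperimeter s = (9.14+6.76+9.4876)/2 = 12.694.
Inradius = area/s = 29.296/12.694 ≈ 2.3079.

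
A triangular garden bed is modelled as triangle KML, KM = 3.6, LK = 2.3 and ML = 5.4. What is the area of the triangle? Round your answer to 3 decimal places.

3.115

Semiperimeter s = (5.4 + 2.3 + 3.6)/2 = 5.65.
Heron's formula: area = √(5.65·0.25·3.35·2.05) ≈ 3.1145.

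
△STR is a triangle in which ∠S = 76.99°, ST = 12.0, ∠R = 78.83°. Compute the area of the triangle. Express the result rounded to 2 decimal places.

area ≈ 29.29

The third angle is ∠T = 180° − ∠R − ∠S = 24.18°.
Law of sines: TR = ST·sin S/sin R ≈ 11.918.
Law of sines: RS = ST·sin T/sin R ≈ 5.0102.
Area = ½·ST·TR·sin T ≈ 29.289.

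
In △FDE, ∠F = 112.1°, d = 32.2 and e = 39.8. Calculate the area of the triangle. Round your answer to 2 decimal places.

593.70

Area = ½·d·e·sin F ≈ 593.7.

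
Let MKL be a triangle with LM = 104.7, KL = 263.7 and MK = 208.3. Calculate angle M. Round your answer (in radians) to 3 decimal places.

By the law of cosines, cos M = (LM² + MK² − KL²) / (2·LM·MK) ≈ -0.34818, so ∠M ≈ 1.926 rad.

∠M ≈ 1.926 rad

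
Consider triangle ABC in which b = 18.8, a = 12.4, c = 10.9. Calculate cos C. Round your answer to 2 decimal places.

0.83

By the law of cosines, cos C = (a² + b² − c²) / (2·a·b) ≈ 0.83303, so ∠C ≈ 0.5862 rad.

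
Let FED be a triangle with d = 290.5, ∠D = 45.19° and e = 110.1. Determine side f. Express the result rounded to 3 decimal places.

Law of sines: sin E = e·sin D/d ≈ 0.26888.
Since d ≥ e, only the acute value applies: ∠E ≈ 15.60°.
Then ∠F = 180° − ∠D − ∠E ≈ 119.21°.
Law of sines gives f = d·sin F/sin D ≈ 357.4.

357.396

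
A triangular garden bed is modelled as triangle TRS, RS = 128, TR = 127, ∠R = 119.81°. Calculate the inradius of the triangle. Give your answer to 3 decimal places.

By the law of cosines, ST² = TR² + RS² − 2·TR·RS·cos R = 48676, so ST ≈ 220.63.
Area = ½·TR·RS·sin R ≈ 7052.5.
Semiperimeter s = (128+220.63+127)/2 = 237.81.
Inradius = area/s = 7052.5/237.81 ≈ 29.656.

r ≈ 29.656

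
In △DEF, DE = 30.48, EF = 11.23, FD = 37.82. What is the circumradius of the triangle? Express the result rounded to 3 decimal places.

By the law of cosines, cos D = (FD² + DE² − EF²) / (2·FD·DE) ≈ 0.96867, so ∠D ≈ 14.38°.
Circumradius = EF/(2 sin D) ≈ 22.608.

22.608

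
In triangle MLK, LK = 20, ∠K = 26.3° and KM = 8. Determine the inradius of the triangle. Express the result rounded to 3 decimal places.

By the law of cosines, ML² = LK² + KM² − 2·LK·KM·cos K = 177.12, so ML ≈ 13.309.
Area = ½·LK·KM·sin K ≈ 35.446.
Semiperimeter s = (20+8+13.309)/2 = 20.654.
Inradius = area/s = 35.446/20.654 ≈ 1.7161.

r ≈ 1.716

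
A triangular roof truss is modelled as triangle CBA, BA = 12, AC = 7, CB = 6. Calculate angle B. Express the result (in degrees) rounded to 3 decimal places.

By the law of cosines, cos B = (CB² + BA² − AC²) / (2·CB·BA) ≈ 0.90972, so ∠B ≈ 24.53°.

∠B ≈ 24.533°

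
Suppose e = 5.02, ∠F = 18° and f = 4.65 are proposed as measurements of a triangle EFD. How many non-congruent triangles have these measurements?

e·sin F = 5.02·sin(18°) ≈ 1.551.
Since e sin F < f < e (1.551 < 4.65 < 5.02), two triangles exist.

2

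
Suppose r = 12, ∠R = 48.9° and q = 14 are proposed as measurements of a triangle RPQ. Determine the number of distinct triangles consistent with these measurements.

q·sin R = 14·sin(48.9°) ≈ 10.55.
Since q sin R < r < q (10.55 < 12 < 14), two triangles exist.

2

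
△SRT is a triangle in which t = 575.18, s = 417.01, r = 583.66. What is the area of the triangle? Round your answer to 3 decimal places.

112695.428

Semiperimeter p = (417.01 + 583.66 + 575.18)/2 = 787.92.
Heron's formula: area = √(787.92·370.91·204.26·212.75) ≈ 1.127e+05.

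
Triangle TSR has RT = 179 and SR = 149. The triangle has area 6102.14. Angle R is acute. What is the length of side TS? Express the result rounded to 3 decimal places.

From area = ½·SR·RT·sin R, we get sin R = 2·area/(SR·RT) ≈ 0.45759.
Taking the acute solution, ∠R ≈ 27.23°.
Law of cosines then gives TS ≈ 82.536.

82.536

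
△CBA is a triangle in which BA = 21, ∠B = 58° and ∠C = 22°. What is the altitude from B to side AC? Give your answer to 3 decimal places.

h_B ≈ 20.681

The third angle is ∠A = 180° − ∠C − ∠B = 100.00°.
Law of sines: AC = BA·sin B/sin C ≈ 47.541.
Law of sines: CB = BA·sin A/sin C ≈ 55.207.
Area = ½·BA·AC·sin A ≈ 491.59.
The altitude from B has length 2·area/AC ≈ 20.681.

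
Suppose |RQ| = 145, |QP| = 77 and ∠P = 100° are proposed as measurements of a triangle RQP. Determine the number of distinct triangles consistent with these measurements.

|QP|·sin P = 77·sin(100°) ≈ 75.83.
Since ∠P is not acute, a triangle exists only if |RQ| > |QP|; here |RQ| > |QP|, so there is exactly one triangle.

1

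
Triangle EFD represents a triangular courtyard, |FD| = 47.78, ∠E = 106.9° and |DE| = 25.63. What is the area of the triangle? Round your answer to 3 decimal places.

411.448

Law of sines: sin F = |DE|·sin E/|FD| ≈ 0.51325.
Since |FD| ≥ |DE|, only the acute value applies: ∠F ≈ 30.88°.
Then ∠D = 180° − ∠E − ∠F ≈ 42.22°.
Law of sines gives |EF| = |FD|·sin D/sin E ≈ 33.556.
Area = ½·|FD|·|DE|·sin D ≈ 411.45.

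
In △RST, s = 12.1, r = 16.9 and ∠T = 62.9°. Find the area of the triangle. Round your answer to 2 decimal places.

Area = ½·r·s·sin T ≈ 91.02.

area ≈ 91.02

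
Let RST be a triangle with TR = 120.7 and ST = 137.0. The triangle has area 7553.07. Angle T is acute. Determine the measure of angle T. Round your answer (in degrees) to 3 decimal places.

From area = ½·ST·TR·sin T, we get sin T = 2·area/(ST·TR) ≈ 0.91354.
Taking the acute solution, ∠T ≈ 66.00°.

∠T ≈ 65.999°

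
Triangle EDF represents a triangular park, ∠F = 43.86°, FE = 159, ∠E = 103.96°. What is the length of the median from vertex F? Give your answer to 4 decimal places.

m_F ≈ 209.5562

The third angle is ∠D = 180° − ∠F − ∠E = 32.18°.
Law of sines: DF = FE·sin E/sin D ≈ 289.73.
Law of sines: ED = FE·sin F/sin D ≈ 206.86.
Median from F: ½√(2·DF² + 2·FE² − ED²) ≈ 209.56.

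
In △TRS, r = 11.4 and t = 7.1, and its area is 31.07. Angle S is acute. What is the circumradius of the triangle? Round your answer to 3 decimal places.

From area = ½·t·r·sin S, we get sin S = 2·area/(t·r) ≈ 0.76773.
Taking the acute solution, ∠S ≈ 50.15°.
Law of cosines then gives s ≈ 8.7545.
Circumradius = s/(2 sin S) ≈ 5.7016.

5.702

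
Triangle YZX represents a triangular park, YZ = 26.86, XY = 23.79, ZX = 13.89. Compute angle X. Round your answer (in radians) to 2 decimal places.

∠X ≈ 1.51 rad

By the law of cosines, cos X = (ZX² + XY² − YZ²) / (2·ZX·XY) ≈ 0.05665, so ∠X ≈ 1.514 rad.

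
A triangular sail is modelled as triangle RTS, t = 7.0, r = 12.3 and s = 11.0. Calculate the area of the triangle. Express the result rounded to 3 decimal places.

38.215

Semiperimeter p = (12.3 + 7 + 11)/2 = 15.15.
Heron's formula: area = √(15.15·2.85·8.15·4.15) ≈ 38.215.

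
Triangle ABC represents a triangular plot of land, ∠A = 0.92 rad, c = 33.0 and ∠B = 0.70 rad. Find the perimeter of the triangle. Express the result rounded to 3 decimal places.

80.572

The third angle is ∠C = π − ∠A − ∠B = 1.522 rad.
Law of sines: a = c·sin A/sin C ≈ 26.287.
Law of sines: b = c·sin B/sin C ≈ 21.285.
Semiperimeter s = (26.287+21.285+33)/2 = 40.286.
Perimeter = 26.287 + 21.285 + 33 = 80.572.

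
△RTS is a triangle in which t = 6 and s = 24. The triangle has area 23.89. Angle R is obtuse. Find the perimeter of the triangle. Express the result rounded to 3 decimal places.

perimeter ≈ 59.727

From area = ½·t·s·sin R, we get sin R = 2·area/(t·s) ≈ 0.33181.
Taking the obtuse solution, ∠R ≈ 160.62°.
Law of cosines then gives r ≈ 29.727.
Perimeter = 29.727 + 6 + 24 = 59.727.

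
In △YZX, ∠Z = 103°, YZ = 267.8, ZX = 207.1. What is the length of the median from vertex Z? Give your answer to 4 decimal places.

m_Z ≈ 149.7123

By the law of cosines, XY² = YZ² + ZX² − 2·YZ·ZX·cos Z = 1.3956e+05, so XY ≈ 373.58.
Median from Z: ½√(2·YZ² + 2·ZX² − XY²) ≈ 149.71.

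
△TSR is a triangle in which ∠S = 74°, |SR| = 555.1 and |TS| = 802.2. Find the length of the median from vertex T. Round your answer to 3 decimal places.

m_T ≈ 773.186

By the law of cosines, |RT|² = |TS|² + |SR|² − 2·|TS|·|SR|·cos S = 7.0618e+05, so |RT| ≈ 840.34.
Median from T: ½√(2·|RT|² + 2·|TS|² − |SR|²) ≈ 773.19.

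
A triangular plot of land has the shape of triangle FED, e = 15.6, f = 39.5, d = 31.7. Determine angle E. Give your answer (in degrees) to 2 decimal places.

By the law of cosines, cos E = (d² + f² − e²) / (2·d·f) ≈ 0.92712, so ∠E ≈ 22.01°.

22.01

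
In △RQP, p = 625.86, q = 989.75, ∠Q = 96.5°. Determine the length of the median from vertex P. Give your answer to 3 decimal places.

Law of sines: sin P = p·sin Q/q ≈ 0.62828.
Since q ≥ p, only the acute value applies: ∠P ≈ 38.92°.
Then ∠R = 180° − ∠Q − ∠P ≈ 44.58°.
Law of sines gives r = q·sin R/sin Q ≈ 699.17.
Median from P: ½√(2·r² + 2·q² − p²) ≈ 797.68.

m_P ≈ 797.680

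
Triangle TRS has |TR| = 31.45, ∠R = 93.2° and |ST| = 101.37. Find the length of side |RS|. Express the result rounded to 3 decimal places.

Law of sines: sin S = |TR|·sin R/|ST| ≈ 0.30977.
Since |ST| ≥ |TR|, only the acute value applies: ∠S ≈ 18.05°.
Then ∠T = 180° − ∠R − ∠S ≈ 68.75°.
Law of sines gives |RS| = |ST|·sin T/sin R ≈ 94.628.

94.628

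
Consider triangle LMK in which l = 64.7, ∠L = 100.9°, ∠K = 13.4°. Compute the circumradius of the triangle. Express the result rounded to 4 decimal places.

R ≈ 32.9444

The third angle is ∠M = 180° − ∠K − ∠L = 65.70°.
Law of sines: m = l·sin M/sin L ≈ 60.051.
Law of sines: k = l·sin K/sin L ≈ 15.27.
Circumradius = l/(2 sin L) ≈ 32.944.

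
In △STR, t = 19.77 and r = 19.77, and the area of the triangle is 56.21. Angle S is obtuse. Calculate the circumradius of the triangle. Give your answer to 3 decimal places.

From area = ½·t·r·sin S, we get sin S = 2·area/(t·r) ≈ 0.28763.
Taking the obtuse solution, ∠S ≈ 163.28°.
Law of cosines then gives s ≈ 39.12.
Circumradius = s/(2 sin S) ≈ 68.005.

68.005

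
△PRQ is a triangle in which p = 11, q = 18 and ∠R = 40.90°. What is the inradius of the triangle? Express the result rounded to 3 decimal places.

By the law of cosines, r² = q² + p² − 2·q·p·cos R = 145.68, so r ≈ 12.07.
Area = ½·q·p·sin R ≈ 64.819.
Semiperimeter s = (11+12.07+18)/2 = 20.535.
Inradius = area/s = 64.819/20.535 ≈ 3.1565.

3.157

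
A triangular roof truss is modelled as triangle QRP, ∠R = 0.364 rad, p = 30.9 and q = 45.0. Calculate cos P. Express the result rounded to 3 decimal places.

By the law of cosines, r² = p² + q² − 2·p·q·cos R = 381.02, so r ≈ 19.52.
Law of cosines again: cos P = (q² + r² − p²)/(2·q·r) ≈ 0.82606, so ∠P ≈ 0.599 rad.

0.826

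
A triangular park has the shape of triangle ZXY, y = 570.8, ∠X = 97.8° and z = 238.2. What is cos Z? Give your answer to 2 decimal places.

By the law of cosines, x² = y² + z² − 2·y·z·cos X = 4.1946e+05, so x ≈ 647.65.
Law of cosines again: cos Z = (x² + y² − z²)/(2·x·y) ≈ 0.93125, so ∠Z ≈ 21.37°.

cos Z ≈ 0.93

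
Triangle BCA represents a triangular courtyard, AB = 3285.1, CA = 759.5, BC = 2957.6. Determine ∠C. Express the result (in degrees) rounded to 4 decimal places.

109.0674

By the law of cosines, cos C = (BC² + CA² − AB²) / (2·BC·CA) ≈ -0.32668, so ∠C ≈ 109.07°.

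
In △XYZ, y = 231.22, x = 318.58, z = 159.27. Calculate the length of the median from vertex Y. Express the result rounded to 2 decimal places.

m_Y ≈ 223.75

Median from Y: ½√(2·z² + 2·x² − y²) ≈ 223.75.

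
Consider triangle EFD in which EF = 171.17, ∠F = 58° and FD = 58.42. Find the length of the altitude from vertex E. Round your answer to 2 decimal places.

145.16

By the law of cosines, DE² = EF² + FD² − 2·EF·FD·cos F = 22114, so DE ≈ 148.71.
Area = ½·EF·FD·sin F ≈ 4240.1.
The altitude from E has length 2·area/FD ≈ 145.16.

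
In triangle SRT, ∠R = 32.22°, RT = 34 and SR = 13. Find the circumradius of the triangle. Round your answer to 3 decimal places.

By the law of cosines, TS² = SR² + RT² − 2·SR·RT·cos R = 577.13, so TS ≈ 24.024.
Area = ½·SR·RT·sin R ≈ 117.83.
Circumradius = TS/(2 sin R) ≈ 22.529.

22.529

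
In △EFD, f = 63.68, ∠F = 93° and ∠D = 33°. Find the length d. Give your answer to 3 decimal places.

34.730

The third angle is ∠E = 180° − ∠F − ∠D = 54.00°.
Law of sines: d = f·sin D/sin F ≈ 34.73.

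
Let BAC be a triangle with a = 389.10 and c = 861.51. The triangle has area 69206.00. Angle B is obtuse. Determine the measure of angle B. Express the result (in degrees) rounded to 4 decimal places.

∠B ≈ 155.6124°

From area = ½·a·c·sin B, we get sin B = 2·area/(a·c) ≈ 0.41291.
Taking the obtuse solution, ∠B ≈ 155.61°.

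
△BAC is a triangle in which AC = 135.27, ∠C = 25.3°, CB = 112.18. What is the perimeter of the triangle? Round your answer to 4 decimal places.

By the law of cosines, BA² = AC² + CB² − 2·AC·CB·cos C = 3444.2, so BA ≈ 58.687.
Semiperimeter s = (135.27+112.18+58.687)/2 = 153.07.
Perimeter = 135.27 + 112.18 + 58.687 = 306.14.

perimeter ≈ 306.1370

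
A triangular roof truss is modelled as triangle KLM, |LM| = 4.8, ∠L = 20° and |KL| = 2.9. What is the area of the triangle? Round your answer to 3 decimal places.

area ≈ 2.380

Area = ½·|KL|·|LM|·sin L ≈ 2.3805.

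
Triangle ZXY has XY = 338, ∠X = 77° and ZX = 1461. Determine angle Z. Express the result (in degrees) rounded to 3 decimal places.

By the law of cosines, YZ² = ZX² + XY² − 2·ZX·XY·cos X = 2.0266e+06, so YZ ≈ 1423.6.
Law of cosines again: cos Z = (YZ² + ZX² − XY²)/(2·YZ·ZX) ≈ 0.97287, so ∠Z ≈ 13.38°.

13.376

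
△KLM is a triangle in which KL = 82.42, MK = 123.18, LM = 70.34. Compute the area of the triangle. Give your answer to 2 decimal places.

area ≈ 2768.78

Semiperimeter s = (70.34 + 123.18 + 82.42)/2 = 137.97.
Heron's formula: area = √(137.97·67.63·14.79·55.55) ≈ 2768.8.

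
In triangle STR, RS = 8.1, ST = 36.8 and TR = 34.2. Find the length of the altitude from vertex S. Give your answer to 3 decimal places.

h_S ≈ 7.911

Semiperimeter s = (34.2 + 8.1 + 36.8)/2 = 39.55.
Heron's formula: area = √(39.55·5.35·31.45·2.75) ≈ 135.28.
The altitude from S has length 2·area/TR ≈ 7.911.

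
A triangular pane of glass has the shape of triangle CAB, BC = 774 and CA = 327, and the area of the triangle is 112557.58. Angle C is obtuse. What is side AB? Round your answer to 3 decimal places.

968.176

From area = ½·BC·CA·sin C, we get sin C = 2·area/(BC·CA) ≈ 0.88944.
Taking the obtuse solution, ∠C ≈ 117.20°.
Law of cosines then gives AB ≈ 968.18.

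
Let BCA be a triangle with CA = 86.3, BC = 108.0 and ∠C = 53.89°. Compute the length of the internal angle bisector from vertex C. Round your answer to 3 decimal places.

85.523

By the law of cosines, AB² = BC² + CA² − 2·BC·CA·cos C = 8126, so AB ≈ 90.144.
The bisector from C has length 2·BC·CA·cos(∠C/2)/(BC+CA) ≈ 85.523.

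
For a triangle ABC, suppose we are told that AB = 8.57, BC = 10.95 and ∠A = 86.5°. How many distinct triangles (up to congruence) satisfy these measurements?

AB·sin A = 8.57·sin(86.5°) ≈ 8.554.
Since BC ≥ AB, exactly one triangle exists.

1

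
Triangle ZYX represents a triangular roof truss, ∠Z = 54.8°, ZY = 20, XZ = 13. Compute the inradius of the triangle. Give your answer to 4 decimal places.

By the law of cosines, YX² = XZ² + ZY² − 2·XZ·ZY·cos Z = 269.26, so YX ≈ 16.409.
Area = ½·XZ·ZY·sin Z ≈ 106.23.
Semiperimeter s = (16.409+13+20)/2 = 24.704.
Inradius = area/s = 106.23/24.704 ≈ 4.3.

4.3000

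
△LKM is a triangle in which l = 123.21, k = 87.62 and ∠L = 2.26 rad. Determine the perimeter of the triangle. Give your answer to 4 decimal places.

perimeter ≈ 258.1061

Law of sines: sin K = k·sin L/l ≈ 0.54883.
Since l ≥ k, only the acute value applies: ∠K ≈ 0.581 rad.
Then ∠M = π − ∠L − ∠K ≈ 0.301 rad.
Law of sines gives m = l·sin M/sin L ≈ 47.276.
Semiperimeter s = (123.21+87.62+47.276)/2 = 129.05.
Perimeter = 123.21 + 87.62 + 47.276 = 258.11.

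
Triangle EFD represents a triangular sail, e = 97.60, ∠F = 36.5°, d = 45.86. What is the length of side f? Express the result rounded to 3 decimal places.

By the law of cosines, f² = d² + e² − 2·d·e·cos F = 4432.9, so f ≈ 66.58.

66.580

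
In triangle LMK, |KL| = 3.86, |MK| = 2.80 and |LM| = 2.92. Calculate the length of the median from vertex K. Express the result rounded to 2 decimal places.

Median from K: ½√(2·|MK|² + 2·|KL|² − |LM|²) ≈ 3.0394.

m_K ≈ 3.04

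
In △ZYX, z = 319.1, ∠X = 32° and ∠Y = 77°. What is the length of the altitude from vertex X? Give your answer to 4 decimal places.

The third angle is ∠Z = 180° − ∠Y − ∠X = 71.00°.
Law of sines: y = z·sin Y/sin Z ≈ 328.84.
Law of sines: x = z·sin X/sin Z ≈ 178.84.
Area = ½·z·y·sin X ≈ 27803.
The altitude from X has length 2·area/x ≈ 310.92.

h_X ≈ 310.9215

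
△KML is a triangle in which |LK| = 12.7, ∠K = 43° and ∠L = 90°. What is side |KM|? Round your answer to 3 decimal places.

17.365

The third angle is ∠M = 180° − ∠L − ∠K = 47.00°.
Law of sines: |KM| = |LK|·sin L/sin M ≈ 17.365.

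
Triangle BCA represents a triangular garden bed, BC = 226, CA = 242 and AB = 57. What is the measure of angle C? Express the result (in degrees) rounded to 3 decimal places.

By the law of cosines, cos C = (BC² + CA² − AB²) / (2·BC·CA) ≈ 0.97264, so ∠C ≈ 13.43°.

∠C ≈ 13.434°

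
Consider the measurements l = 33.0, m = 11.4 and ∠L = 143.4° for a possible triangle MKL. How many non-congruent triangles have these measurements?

1

m·sin L = 11.4·sin(143.4°) ≈ 6.797.
Since ∠L is not acute, a triangle exists only if l > m; here l > m, so there is exactly one triangle.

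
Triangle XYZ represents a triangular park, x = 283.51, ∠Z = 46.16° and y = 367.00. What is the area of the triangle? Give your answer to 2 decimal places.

Area = ½·x·y·sin Z ≈ 37524.

37523.77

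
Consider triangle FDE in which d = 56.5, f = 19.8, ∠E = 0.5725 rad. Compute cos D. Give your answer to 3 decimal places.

cos D ≈ -0.671

By the law of cosines, e² = f² + d² − 2·f·d·cos E = 1703.6, so e ≈ 41.275.
Law of cosines again: cos D = (e² + f² − d²)/(2·e·f) ≈ -0.67089, so ∠D ≈ 2.3062 rad.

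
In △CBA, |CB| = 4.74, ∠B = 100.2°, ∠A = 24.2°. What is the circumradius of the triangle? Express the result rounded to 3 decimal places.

The third angle is ∠C = 180° − ∠B − ∠A = 55.60°.
Law of sines: |BA| = |CB|·sin C/sin A ≈ 9.5409.
Law of sines: |AC| = |CB|·sin B/sin A ≈ 11.38.
Circumradius = |CB|/(2 sin A) ≈ 5.7816.

R ≈ 5.782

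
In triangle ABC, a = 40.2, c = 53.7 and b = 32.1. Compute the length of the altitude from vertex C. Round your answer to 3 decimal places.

Semiperimeter s = (40.2 + 32.1 + 53.7)/2 = 63.
Heron's formula: area = √(63·22.8·30.9·9.3) ≈ 642.48.
The altitude from C has length 2·area/c ≈ 23.928.

23.928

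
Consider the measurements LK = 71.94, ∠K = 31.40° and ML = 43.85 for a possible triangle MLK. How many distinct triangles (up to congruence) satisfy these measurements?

2

LK·sin K = 71.94·sin(31.40°) ≈ 37.48.
Since LK sin K < ML < LK (37.48 < 43.85 < 71.94), two triangles exist.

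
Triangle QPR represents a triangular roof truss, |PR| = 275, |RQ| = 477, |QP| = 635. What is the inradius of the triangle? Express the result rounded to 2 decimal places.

Semiperimeter s = (275 + 477 + 635)/2 = 693.5.
Heron's formula: area = √(693.5·418.5·216.5·58.5) ≈ 60629.
Inradius = area/s = 60629/693.5 ≈ 87.424.

87.42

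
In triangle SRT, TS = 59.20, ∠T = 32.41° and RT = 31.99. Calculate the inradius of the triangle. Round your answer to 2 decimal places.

7.95

By the law of cosines, SR² = RT² + TS² − 2·RT·TS·cos T = 1330.4, so SR ≈ 36.474.
Area = ½·RT·TS·sin T ≈ 507.52.
Semiperimeter s = (31.99+59.2+36.474)/2 = 63.832.
Inradius = area/s = 507.52/63.832 ≈ 7.9508.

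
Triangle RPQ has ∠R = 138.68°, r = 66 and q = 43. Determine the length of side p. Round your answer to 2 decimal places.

Law of sines: sin Q = q·sin R/r ≈ 0.43017.
Since r ≥ q, only the acute value applies: ∠Q ≈ 25.48°.
Then ∠P = 180° − ∠R − ∠Q ≈ 15.84°.
Law of sines gives p = r·sin P/sin R ≈ 27.287.

27.29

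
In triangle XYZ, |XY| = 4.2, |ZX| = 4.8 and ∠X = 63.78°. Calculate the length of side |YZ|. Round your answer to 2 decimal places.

By the law of cosines, |YZ|² = |ZX|² + |XY|² − 2·|ZX|·|XY|·cos X = 22.866, so |YZ| ≈ 4.7818.

4.78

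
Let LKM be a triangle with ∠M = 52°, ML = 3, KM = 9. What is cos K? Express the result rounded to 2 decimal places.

By the law of cosines, LK² = KM² + ML² − 2·KM·ML·cos M = 56.754, so LK ≈ 7.5335.
Law of cosines again: cos K = (LK² + KM² − ML²)/(2·LK·KM) ≈ 0.94949, so ∠K ≈ 18.29°.

cos K ≈ 0.95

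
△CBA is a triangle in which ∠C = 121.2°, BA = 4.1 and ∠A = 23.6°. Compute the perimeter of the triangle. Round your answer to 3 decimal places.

The third angle is ∠B = 180° − ∠A − ∠C = 35.20°.
Law of sines: AC = BA·sin B/sin C ≈ 2.763.
Law of sines: CB = BA·sin A/sin C ≈ 1.919.
Semiperimeter s = (4.1+2.763+1.919)/2 = 4.391.
Perimeter = 4.1 + 2.763 + 1.919 = 8.782.

8.782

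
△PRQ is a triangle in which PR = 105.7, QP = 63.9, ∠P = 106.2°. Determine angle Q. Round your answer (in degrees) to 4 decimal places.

By the law of cosines, RQ² = QP² + PR² − 2·QP·PR·cos P = 19024, so RQ ≈ 137.93.
Law of cosines again: cos Q = (RQ² + QP² − PR²)/(2·RQ·QP) ≈ 0.67708, so ∠Q ≈ 47.38°.

47.3839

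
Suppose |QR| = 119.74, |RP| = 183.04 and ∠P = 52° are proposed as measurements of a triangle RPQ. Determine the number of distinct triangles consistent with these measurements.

|RP|·sin P = 183.04·sin(52°) ≈ 144.2.
Since |QR| = 119.74 < 144.2 = |RP| sin P, no triangle exists.

0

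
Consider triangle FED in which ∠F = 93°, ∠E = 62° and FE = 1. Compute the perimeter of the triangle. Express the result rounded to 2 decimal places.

perimeter ≈ 5.45

The third angle is ∠D = 180° − ∠F − ∠E = 25.00°.
Law of sines: ED = FE·sin F/sin D ≈ 2.363.
Law of sines: DF = FE·sin E/sin D ≈ 2.0892.
Semiperimeter s = (2.363+2.0892+1)/2 = 2.7261.
Perimeter = 2.363 + 2.0892 + 1 = 5.4522.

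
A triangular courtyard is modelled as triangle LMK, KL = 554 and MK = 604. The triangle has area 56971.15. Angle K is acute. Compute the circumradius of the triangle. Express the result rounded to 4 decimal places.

302.6893

From area = ½·MK·KL·sin K, we get sin K = 2·area/(MK·KL) ≈ 0.34052.
Taking the acute solution, ∠K ≈ 19.91°.
Law of cosines then gives LM ≈ 206.14.
Circumradius = LM/(2 sin K) ≈ 302.69.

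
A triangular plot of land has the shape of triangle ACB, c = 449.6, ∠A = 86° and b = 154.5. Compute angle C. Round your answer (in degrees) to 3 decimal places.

74.648

By the law of cosines, a² = c² + b² − 2·c·b·cos A = 2.1632e+05, so a ≈ 465.1.
Law of cosines again: cos C = (b² + a² − c²)/(2·b·a) ≈ 0.26475, so ∠C ≈ 74.65°.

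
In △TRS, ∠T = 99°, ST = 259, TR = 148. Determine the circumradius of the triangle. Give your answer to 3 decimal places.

By the law of cosines, RS² = ST² + TR² − 2·ST·TR·cos T = 1.0098e+05, so RS ≈ 317.77.
Area = ½·ST·TR·sin T ≈ 18930.
Circumradius = RS/(2 sin T) ≈ 160.87.

160.866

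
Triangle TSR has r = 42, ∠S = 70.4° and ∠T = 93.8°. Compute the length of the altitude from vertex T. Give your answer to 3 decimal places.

The third angle is ∠R = 180° − ∠T − ∠S = 15.80°.
Law of sines: t = r·sin T/sin R ≈ 153.91.
Law of sines: s = r·sin S/sin R ≈ 145.32.
Area = ½·r·t·sin S ≈ 3044.9.
The altitude from T has length 2·area/t ≈ 39.566.

h_T ≈ 39.566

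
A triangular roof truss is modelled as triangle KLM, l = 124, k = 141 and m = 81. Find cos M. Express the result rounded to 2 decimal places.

By the law of cosines, cos M = (k² + l² − m²) / (2·k·l) ≈ 0.82064, so ∠M ≈ 0.608 rad.

cos M ≈ 0.82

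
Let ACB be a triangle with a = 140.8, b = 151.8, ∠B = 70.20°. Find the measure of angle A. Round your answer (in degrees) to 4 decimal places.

Law of sines: sin A = a·sin B/b ≈ 0.87270.
Since b ≥ a, only the acute value applies: ∠A ≈ 60.77°.
Then ∠C = 180° − ∠B − ∠A ≈ 49.03°.

∠A ≈ 60.7740°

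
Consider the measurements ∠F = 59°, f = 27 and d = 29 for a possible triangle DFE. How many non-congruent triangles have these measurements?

d·sin F = 29·sin(59°) ≈ 24.86.
Since d sin F < f < d (24.86 < 27 < 29), two triangles exist.

2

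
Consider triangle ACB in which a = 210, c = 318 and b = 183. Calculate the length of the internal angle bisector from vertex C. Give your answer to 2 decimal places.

t_C ≈ 115.19

By the law of cosines, cos C = (b² + a² − c²) / (2·b·a) ≈ -0.30621, so ∠C ≈ 107.83°.
The bisector from C has length 2·b·a·cos(∠C/2)/(b+a) ≈ 115.19.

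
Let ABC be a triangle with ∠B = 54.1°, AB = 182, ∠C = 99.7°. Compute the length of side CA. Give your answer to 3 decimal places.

The third angle is ∠A = 180° − ∠B − ∠C = 26.20°.
Law of sines: CA = AB·sin B/sin C ≈ 149.57.

149.566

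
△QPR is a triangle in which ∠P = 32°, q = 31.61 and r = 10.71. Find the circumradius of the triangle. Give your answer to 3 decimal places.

21.920

By the law of cosines, p² = r² + q² − 2·r·q·cos P = 539.69, so p ≈ 23.231.
Area = ½·r·q·sin P ≈ 89.7.
Circumradius = p/(2 sin P) ≈ 21.92.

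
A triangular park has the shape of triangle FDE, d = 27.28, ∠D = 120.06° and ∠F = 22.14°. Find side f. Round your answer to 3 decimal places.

11.879

The third angle is ∠E = 180° − ∠F − ∠D = 37.80°.
Law of sines: f = d·sin F/sin D ≈ 11.879.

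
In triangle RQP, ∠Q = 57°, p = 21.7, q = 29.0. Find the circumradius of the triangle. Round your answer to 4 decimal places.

17.2893

Law of sines: sin P = p·sin Q/q ≈ 0.62756.
Since q ≥ p, only the acute value applies: ∠P ≈ 38.87°.
Then ∠R = 180° − ∠Q − ∠P ≈ 84.13°.
Law of sines gives r = q·sin R/sin Q ≈ 34.397.
Circumradius = q/(2 sin Q) ≈ 17.289.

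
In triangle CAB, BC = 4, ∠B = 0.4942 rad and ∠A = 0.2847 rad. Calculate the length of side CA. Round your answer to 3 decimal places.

6.755

The third angle is ∠C = π − ∠A − ∠B = 2.3627 rad.
Law of sines: CA = BC·sin B/sin A ≈ 6.7551.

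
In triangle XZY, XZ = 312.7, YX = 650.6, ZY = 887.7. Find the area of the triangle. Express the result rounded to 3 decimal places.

76768.112

Semiperimeter s = (887.7 + 650.6 + 312.7)/2 = 925.5.
Heron's formula: area = √(925.5·37.8·274.9·612.8) ≈ 76768.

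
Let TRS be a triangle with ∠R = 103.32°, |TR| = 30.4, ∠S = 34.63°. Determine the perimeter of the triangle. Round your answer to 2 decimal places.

The third angle is ∠T = 180° − ∠R − ∠S = 42.05°.
Law of sines: |RS| = |TR|·sin T/sin S ≈ 35.83.
Law of sines: |ST| = |TR|·sin R/sin S ≈ 52.056.
Semiperimeter s = (35.83+52.056+30.4)/2 = 59.143.
Perimeter = 35.83 + 52.056 + 30.4 = 118.29.

perimeter ≈ 118.29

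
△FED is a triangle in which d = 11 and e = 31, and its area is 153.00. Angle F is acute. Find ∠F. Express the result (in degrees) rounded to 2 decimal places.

∠F ≈ 63.81°

From area = ½·e·d·sin F, we get sin F = 2·area/(e·d) ≈ 0.89736.
Taking the acute solution, ∠F ≈ 63.81°.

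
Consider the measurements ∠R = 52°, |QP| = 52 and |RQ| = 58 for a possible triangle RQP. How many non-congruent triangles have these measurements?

|RQ|·sin R = 58·sin(52°) ≈ 45.7.
Since |RQ| sin R < |QP| < |RQ| (45.7 < 52 < 58), two triangles exist.

2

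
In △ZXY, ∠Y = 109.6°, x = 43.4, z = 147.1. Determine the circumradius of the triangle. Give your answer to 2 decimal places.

88.50

By the law of cosines, y² = z² + x² − 2·z·x·cos Y = 27805, so y ≈ 166.75.
Area = ½·z·x·sin Y ≈ 3007.1.
Circumradius = y/(2 sin Y) ≈ 88.502.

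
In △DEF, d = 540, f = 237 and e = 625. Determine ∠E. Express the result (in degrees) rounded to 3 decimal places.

∠E ≈ 99.639°

By the law of cosines, cos E = (f² + d² − e²) / (2·f·d) ≈ -0.16743, so ∠E ≈ 99.64°.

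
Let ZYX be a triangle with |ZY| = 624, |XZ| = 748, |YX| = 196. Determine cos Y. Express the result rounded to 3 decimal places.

By the law of cosines, cos Y = (|ZY|² + |YX|² − |XZ|²) / (2·|ZY|·|YX|) ≈ -0.53846, so ∠Y ≈ 122.58°.

-0.538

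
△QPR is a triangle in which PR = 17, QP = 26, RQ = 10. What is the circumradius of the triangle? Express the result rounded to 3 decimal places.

By the law of cosines, cos Q = (RQ² + QP² − PR²) / (2·RQ·QP) ≈ 0.93654, so ∠Q ≈ 20.52°.
Circumradius = PR/(2 sin Q) ≈ 24.247.

24.247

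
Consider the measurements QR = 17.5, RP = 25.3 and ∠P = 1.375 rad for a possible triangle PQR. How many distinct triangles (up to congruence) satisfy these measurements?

RP·sin P = 25.3·sin(1.375 rad) ≈ 24.82.
Since QR = 17.5 < 24.82 = RP sin P, no triangle exists.

0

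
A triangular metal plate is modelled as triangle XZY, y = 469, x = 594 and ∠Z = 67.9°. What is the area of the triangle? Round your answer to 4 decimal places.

Area = ½·y·x·sin Z ≈ 1.2906e+05.

area ≈ 129058.9526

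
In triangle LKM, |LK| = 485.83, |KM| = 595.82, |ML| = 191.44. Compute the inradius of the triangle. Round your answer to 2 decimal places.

65.51

Semiperimeter s = (595.82 + 191.44 + 485.83)/2 = 636.54.
Heron's formula: area = √(636.54·40.725·445.1·150.71) ≈ 41702.
Inradius = area/s = 41702/636.54 ≈ 65.513.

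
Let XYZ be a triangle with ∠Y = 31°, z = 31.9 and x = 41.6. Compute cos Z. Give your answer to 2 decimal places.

By the law of cosines, y² = z² + x² − 2·z·x·cos Y = 473.18, so y ≈ 21.753.
Law of cosines again: cos Z = (x² + y² − z²)/(2·x·y) ≈ 0.65538, so ∠Z ≈ 49.05°.

0.66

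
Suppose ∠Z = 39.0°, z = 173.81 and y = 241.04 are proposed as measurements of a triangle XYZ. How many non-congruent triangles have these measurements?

y·sin Z = 241.04·sin(39.0°) ≈ 151.7.
Since y sin Z < z < y (151.7 < 173.81 < 241.04), two triangles exist.

2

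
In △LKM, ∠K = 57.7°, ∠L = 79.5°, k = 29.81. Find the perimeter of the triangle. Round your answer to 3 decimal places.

The third angle is ∠M = 180° − ∠L − ∠K = 42.80°.
Law of sines: l = k·sin L/sin K ≈ 34.677.
Law of sines: m = k·sin M/sin K ≈ 23.962.
Semiperimeter s = (34.677+29.81+23.962)/2 = 44.224.
Perimeter = 34.677 + 29.81 + 23.962 = 88.449.

88.449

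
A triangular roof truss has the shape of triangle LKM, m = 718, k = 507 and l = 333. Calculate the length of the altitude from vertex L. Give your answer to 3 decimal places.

h_L ≈ 456.007

Semiperimeter s = (333 + 507 + 718)/2 = 779.
Heron's formula: area = √(779·446·272·61) ≈ 75925.
The altitude from L has length 2·area/l ≈ 456.01.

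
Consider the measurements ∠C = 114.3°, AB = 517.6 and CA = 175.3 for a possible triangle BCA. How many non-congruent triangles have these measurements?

CA·sin C = 175.3·sin(114.3°) ≈ 159.8.
Since ∠C is not acute, a triangle exists only if AB > CA; here AB > CA, so there is exactly one triangle.

1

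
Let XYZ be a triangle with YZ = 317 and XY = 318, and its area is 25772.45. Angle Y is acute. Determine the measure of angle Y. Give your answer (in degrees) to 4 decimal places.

From area = ½·XY·YZ·sin Y, we get sin Y = 2·area/(XY·YZ) ≈ 0.51133.
Taking the acute solution, ∠Y ≈ 30.75°.

∠Y ≈ 30.7523°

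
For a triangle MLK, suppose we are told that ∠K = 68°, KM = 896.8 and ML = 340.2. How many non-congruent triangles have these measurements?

0

KM·sin K = 896.8·sin(68°) ≈ 831.5.
Since ML = 340.2 < 831.5 = KM sin K, no triangle exists.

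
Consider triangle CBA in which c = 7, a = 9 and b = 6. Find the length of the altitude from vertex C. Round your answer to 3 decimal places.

Semiperimeter s = (7 + 6 + 9)/2 = 11.
Heron's formula: area = √(11·4·5·2) ≈ 20.976.
The altitude from C has length 2·area/c ≈ 5.9932.

h_C ≈ 5.993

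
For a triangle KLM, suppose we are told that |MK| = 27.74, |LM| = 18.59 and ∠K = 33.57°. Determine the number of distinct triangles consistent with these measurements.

|MK|·sin K = 27.74·sin(33.57°) ≈ 15.34.
Since |MK| sin K < |LM| < |MK| (15.34 < 18.59 < 27.74), two triangles exist.

2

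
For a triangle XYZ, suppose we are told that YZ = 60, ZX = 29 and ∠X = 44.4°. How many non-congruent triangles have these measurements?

1

ZX·sin X = 29·sin(44.4°) ≈ 20.29.
Since YZ ≥ ZX, exactly one triangle exists.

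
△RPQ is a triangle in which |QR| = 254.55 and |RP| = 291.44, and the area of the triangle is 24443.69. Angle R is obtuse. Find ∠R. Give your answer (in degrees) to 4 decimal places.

From area = ½·|QR|·|RP|·sin R, we get sin R = 2·area/(|QR|·|RP|) ≈ 0.65898.
Taking the obtuse solution, ∠R ≈ 138.78°.

138.7776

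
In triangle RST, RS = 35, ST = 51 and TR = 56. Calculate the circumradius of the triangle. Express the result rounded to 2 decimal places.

28.54

By the law of cosines, cos R = (TR² + RS² − ST²) / (2·TR·RS) ≈ 0.44898, so ∠R ≈ 63.32°.
Circumradius = ST/(2 sin R) ≈ 28.538.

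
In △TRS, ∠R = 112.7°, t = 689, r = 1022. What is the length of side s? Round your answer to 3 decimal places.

534.398

Law of sines: sin T = t·sin R/r ≈ 0.62195.
Since r ≥ t, only the acute value applies: ∠T ≈ 38.46°.
Then ∠S = 180° − ∠R − ∠T ≈ 28.84°.
Law of sines gives s = r·sin S/sin R ≈ 534.4.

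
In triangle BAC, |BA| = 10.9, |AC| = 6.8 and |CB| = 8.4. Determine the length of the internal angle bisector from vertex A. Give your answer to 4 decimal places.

t_A ≈ 7.5780

By the law of cosines, cos A = (|BA|² + |AC|² − |CB|²) / (2·|BA|·|AC|) ≈ 0.63741, so ∠A ≈ 50.40°.
The bisector from A has length 2·|BA|·|AC|·cos(∠A/2)/(|BA|+|AC|) ≈ 7.578.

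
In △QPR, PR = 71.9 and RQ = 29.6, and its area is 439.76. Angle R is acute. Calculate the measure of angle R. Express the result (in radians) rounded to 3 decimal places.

0.426

From area = ½·PR·RQ·sin R, we get sin R = 2·area/(PR·RQ) ≈ 0.41326.
Taking the acute solution, ∠R ≈ 0.426 rad.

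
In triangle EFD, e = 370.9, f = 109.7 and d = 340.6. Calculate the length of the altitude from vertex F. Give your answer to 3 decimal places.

337.822

Semiperimeter s = (370.9 + 109.7 + 340.6)/2 = 410.6.
Heron's formula: area = √(410.6·39.7·300.9·70) ≈ 18530.
The altitude from F has length 2·area/f ≈ 337.82.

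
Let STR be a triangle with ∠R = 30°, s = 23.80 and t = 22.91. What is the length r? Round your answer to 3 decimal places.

12.120

By the law of cosines, r² = s² + t² − 2·s·t·cos R = 146.89, so r ≈ 12.12.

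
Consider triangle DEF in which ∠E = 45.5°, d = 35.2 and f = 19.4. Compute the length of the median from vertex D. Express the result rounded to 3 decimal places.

By the law of cosines, e² = f² + d² − 2·f·d·cos E = 658.13, so e ≈ 25.654.
Median from D: ½√(2·e² + 2·f² − d²) ≈ 14.404.

m_D ≈ 14.404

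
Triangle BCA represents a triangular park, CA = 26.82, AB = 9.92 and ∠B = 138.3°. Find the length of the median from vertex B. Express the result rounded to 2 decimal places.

Law of sines: sin C = AB·sin B/CA ≈ 0.24605.
Since CA ≥ AB, only the acute value applies: ∠C ≈ 14.24°.
Then ∠A = 180° − ∠B − ∠C ≈ 27.46°.
Law of sines gives BC = CA·sin A/sin B ≈ 18.589.
Median from B: ½√(2·AB² + 2·BC² − CA²) ≈ 6.4921.

m_B ≈ 6.49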